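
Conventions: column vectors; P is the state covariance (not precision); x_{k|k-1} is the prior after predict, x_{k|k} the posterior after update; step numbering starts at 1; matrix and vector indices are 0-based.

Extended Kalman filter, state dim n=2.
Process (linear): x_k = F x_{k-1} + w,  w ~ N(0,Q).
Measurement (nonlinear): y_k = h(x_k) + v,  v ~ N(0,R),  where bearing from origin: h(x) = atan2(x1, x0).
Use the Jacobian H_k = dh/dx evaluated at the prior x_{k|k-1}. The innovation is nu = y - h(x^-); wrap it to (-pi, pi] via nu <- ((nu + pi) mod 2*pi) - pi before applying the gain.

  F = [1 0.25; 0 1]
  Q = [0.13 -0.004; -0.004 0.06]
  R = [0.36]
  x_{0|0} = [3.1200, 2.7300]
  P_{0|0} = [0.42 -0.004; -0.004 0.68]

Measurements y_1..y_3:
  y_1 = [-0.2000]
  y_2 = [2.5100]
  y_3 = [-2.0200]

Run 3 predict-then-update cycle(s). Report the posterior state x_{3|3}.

x_post = [5.3332, 2.5307]

step 1: x^-=[3.8025, 2.7300]  P^-=[0.5905 0.1620; 0.1620 0.7400]  H_jac=[-0.1246 0.1735]  S=[0.3844]  K=[-0.1182; 0.2815]  nu=[-0.8227]  x^+=[3.8998, 2.4984]  P^+=[0.5851 0.1748; 0.1748 0.7095]
step 2: x^-=[4.5244, 2.4984]  P^-=[0.8469 0.3482; 0.3482 0.7695]  H_jac=[-0.0935 0.1694]  S=[0.3785]  K=[-0.0535; 0.2584]  nu=[2.0055]  x^+=[4.4171, 3.0165]  P^+=[0.8458 0.3534; 0.3534 0.7443]
step 3: x^-=[5.1713, 3.0165]  P^-=[1.1990 0.5355; 0.5355 0.8043]  H_jac=[-0.0842 0.1443]  S=[0.3722]  K=[-0.0635; 0.1907]  nu=[-2.5481]  x^+=[5.3332, 2.5307]  P^+=[1.1975 0.5400; 0.5400 0.7907]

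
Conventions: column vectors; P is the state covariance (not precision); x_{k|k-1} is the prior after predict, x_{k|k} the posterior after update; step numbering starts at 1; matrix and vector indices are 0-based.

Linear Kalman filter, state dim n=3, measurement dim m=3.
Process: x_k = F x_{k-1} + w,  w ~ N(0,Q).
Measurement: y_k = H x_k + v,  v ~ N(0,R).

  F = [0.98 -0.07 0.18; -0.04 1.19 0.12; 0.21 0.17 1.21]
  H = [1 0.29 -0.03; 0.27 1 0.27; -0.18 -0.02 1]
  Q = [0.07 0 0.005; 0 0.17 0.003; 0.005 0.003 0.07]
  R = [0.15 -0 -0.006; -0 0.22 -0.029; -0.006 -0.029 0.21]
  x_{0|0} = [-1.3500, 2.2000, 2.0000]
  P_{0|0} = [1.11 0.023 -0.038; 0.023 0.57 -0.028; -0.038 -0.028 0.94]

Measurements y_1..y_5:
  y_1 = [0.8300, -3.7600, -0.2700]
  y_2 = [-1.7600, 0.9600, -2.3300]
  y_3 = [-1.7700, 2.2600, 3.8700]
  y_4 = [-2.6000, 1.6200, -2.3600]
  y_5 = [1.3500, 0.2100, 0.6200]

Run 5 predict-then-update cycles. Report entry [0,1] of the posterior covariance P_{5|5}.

P_post[0,1] = -0.0642

step 1: x^-=[-1.1170, 2.9120, 2.5105]  P^-=[1.1534 -0.0538 0.3899; -0.0538 0.9827 0.2111; 0.3899 0.2111 1.4825]  S=[1.3292 0.6387 0.1934; 0.6387 1.5366 0.6018; 0.1934 0.6018 1.5811]  K=[0.9206 -0.1737 0.0694; -0.1976 0.8109 -0.1573; 0.1473 0.0745 0.8442]  nu=[1.1778, -7.0482, -2.9233]  x^+=[0.9884, -2.5761, -0.3092]  P^+=[0.1670 -0.0967 0.0422; -0.0967 0.2275 -0.0682; 0.0422 -0.0682 0.1805]
step 2: x^-=[1.0933, -3.1422, -0.6045]  P^-=[0.2672 -0.1440 0.1166; -0.1440 0.4843 -0.0503; 0.1166 -0.0503 0.3347]  S=[0.3686 0.0827 0.0461; 0.0827 0.6603 0.0412; 0.0461 0.0412 0.5125]  K=[0.6228 -0.1451 0.0950; -0.1444 0.6789 -0.1080; 0.1638 0.0507 0.5952]  nu=[-1.9602, 3.9703, -1.5915]  x^+=[-0.8549, 0.0081, -1.6714]  P^+=[0.1163 -0.0768 0.0398; -0.0768 0.1872 -0.0516; 0.0398 -0.0516 0.1287]
step 3: x^-=[-1.1392, -0.1567, -2.2006]  P^-=[0.2127 -0.1134 0.0946; -0.1134 0.4293 -0.0364; 0.0946 -0.0364 0.2625]  S=[0.3282 0.0805 0.0381; 0.0805 0.6168 0.0287; 0.0381 0.0287 0.4461]  K=[0.5596 -0.1267 0.0917; -0.1120 0.6491 -0.0873; 0.1573 0.0519 0.5350]  nu=[-0.6514, 3.3185, 5.8624]  x^+=[-1.3866, 1.5586, 1.0056]  P^+=[0.1044 -0.0687 0.0370; -0.0687 0.1761 -0.0453; 0.0370 -0.0453 0.1157]
step 4: x^-=[-1.2870, 2.0309, 1.1906]  P^-=[0.1985 -0.1018 0.0869; -0.1018 0.4145 -0.0292; 0.0869 -0.0292 0.2443]  S=[0.3198 0.0834 0.0347; 0.0834 0.6087 0.0281; 0.0347 0.0281 0.4300]  K=[0.5417 -0.1189 0.0876; -0.0981 0.6399 -0.0784; 0.1519 0.0543 0.5172]  nu=[-1.8663, -0.3849, -3.7416]  x^+=[-2.5801, 2.2611, -1.0490]  P^+=[0.1008 -0.0655 0.0354; -0.0655 0.1723 -0.0428; 0.0354 -0.0428 0.1117]
step 5: x^-=[-2.8756, 2.6681, -1.4268]  P^-=[0.1938 -0.0973 0.0837; -0.0973 0.4094 -0.0260; 0.0837 -0.0260 0.2386]  S=[0.3174 0.0848 0.0332; 0.0848 0.6065 0.0286; 0.0332 0.0286 0.4253]  K=[0.5358 -0.1159 0.0853; -0.0925 0.6365 -0.0747; 0.1490 0.0557 0.5115]  nu=[3.4091, -1.2964, 1.5825]  x^+=[-0.7638, 1.4094, -0.1814]  P^+=[0.0995 -0.0642 0.0347; -0.0642 0.1708 -0.0417; 0.0347 -0.0417 0.1103]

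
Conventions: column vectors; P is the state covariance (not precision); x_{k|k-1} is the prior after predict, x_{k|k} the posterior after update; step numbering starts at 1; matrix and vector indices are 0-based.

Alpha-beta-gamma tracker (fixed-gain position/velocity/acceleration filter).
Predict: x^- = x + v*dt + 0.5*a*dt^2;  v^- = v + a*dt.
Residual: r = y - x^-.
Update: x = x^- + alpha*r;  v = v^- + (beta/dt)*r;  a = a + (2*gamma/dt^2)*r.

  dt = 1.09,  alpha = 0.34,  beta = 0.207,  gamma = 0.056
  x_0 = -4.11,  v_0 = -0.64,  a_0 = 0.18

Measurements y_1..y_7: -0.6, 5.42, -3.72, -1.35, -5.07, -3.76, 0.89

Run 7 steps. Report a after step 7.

a_post = -0.9609

step 1: x_pred=-4.7007  r=4.1007  x^+=-3.3064  v^+=0.3350  a^+=0.5666
step 2: x_pred=-2.6048  r=8.0248  x^+=0.1236  v^+=2.4765  a^+=1.3230
step 3: x_pred=3.6090  r=-7.3290  x^+=1.1171  v^+=2.5268  a^+=0.6322
step 4: x_pred=4.2468  r=-5.5968  x^+=2.3439  v^+=2.1529  a^+=0.1046
step 5: x_pred=4.7527  r=-9.8227  x^+=1.4130  v^+=0.4015  a^+=-0.8214
step 6: x_pred=1.3626  r=-5.1226  x^+=-0.3791  v^+=-1.4667  a^+=-1.3043
step 7: x_pred=-2.7526  r=3.6426  x^+=-1.5141  v^+=-2.1966  a^+=-0.9609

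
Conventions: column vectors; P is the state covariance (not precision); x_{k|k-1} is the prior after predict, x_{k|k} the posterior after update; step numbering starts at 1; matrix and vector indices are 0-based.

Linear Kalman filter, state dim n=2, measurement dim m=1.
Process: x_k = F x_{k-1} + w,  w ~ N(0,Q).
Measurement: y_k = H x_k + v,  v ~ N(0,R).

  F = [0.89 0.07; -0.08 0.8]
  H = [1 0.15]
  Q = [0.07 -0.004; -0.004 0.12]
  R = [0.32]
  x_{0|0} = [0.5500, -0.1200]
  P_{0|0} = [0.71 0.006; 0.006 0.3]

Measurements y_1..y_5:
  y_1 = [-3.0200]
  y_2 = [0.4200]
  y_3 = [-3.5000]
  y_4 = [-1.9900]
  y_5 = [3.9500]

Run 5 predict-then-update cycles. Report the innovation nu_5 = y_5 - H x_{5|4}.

step 1: x^-=[0.4811, -0.1400]  P^-=[0.6346 -0.0335; -0.0335 0.3158]  S=[0.9517]  K=[0.6616; 0.0146]  nu=[-3.4801]  x^+=[-1.8212, -0.1907]  P^+=[0.2181 -0.0427; -0.0427 0.3156]
step 2: x^-=[-1.6342, -0.0068]  P^-=[0.2390 -0.0320; -0.0320 0.3288]  S=[0.5568]  K=[0.4206; 0.0311]  nu=[2.0552]  x^+=[-0.7698, 0.0571]  P^+=[0.1405 -0.0393; -0.0393 0.3283]
step 3: x^-=[-0.6811, 0.1073]  P^-=[0.1780 -0.0234; -0.0234 0.3360]  S=[0.4985]  K=[0.3500; 0.0542]  nu=[-2.8350]  x^+=[-1.6733, -0.0465]  P^+=[0.1169 -0.0328; -0.0328 0.3346]
step 4: x^-=[-1.4925, 0.0967]  P^-=[0.1602 -0.0168; -0.0168 0.3391]  S=[0.4828]  K=[0.3266; 0.0706]  nu=[-0.5120]  x^+=[-1.6597, 0.0606]  P^+=[0.1087 -0.0279; -0.0279 0.3367]
step 5: x^-=[-1.4729, 0.1812]  P^-=[0.1543 -0.0126; -0.0126 0.3397]  S=[0.4781]  K=[0.3187; 0.0802]  nu=[5.3957]  x^+=[0.2466, 0.6141]  P^+=[0.1057 -0.0248; -0.0248 0.3367]

innov = [5.3957]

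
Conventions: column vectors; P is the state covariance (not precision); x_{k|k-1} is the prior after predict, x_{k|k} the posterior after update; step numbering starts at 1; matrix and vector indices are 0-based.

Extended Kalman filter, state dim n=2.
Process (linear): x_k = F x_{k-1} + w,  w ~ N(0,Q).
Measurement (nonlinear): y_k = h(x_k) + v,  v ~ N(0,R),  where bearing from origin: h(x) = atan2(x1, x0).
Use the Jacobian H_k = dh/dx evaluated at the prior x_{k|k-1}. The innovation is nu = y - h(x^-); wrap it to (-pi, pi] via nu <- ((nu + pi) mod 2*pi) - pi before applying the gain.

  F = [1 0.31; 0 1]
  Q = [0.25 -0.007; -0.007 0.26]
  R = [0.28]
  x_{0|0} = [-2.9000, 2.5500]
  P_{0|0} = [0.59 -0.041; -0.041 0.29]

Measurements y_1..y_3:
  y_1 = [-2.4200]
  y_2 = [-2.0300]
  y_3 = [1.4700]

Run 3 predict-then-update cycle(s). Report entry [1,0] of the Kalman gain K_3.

K[1,0] = -0.7386

step 1: x^-=[-2.1095, 2.5500]  P^-=[0.8424 0.0419; 0.0419 0.5500]  H_jac=[-0.2328 -0.1926]  S=[0.3498]  K=[-0.5838; -0.3307]  nu=[1.6012]  x^+=[-3.0442, 2.0205]  P^+=[0.7232 -0.0256; -0.0256 0.5117]
step 2: x^-=[-2.4179, 2.0205]  P^-=[1.0065 0.1260; 0.1260 0.7717]  H_jac=[-0.2035 -0.2435]  S=[0.3799]  K=[-0.6199; -0.5622]  nu=[1.8077]  x^+=[-3.5384, 1.0043]  P^+=[0.8605 -0.0064; -0.0064 0.6517]
step 3: x^-=[-3.2271, 1.0043]  P^-=[1.1692 0.1886; 0.1886 0.9117]  H_jac=[-0.0879 -0.2825]  S=[0.3712]  K=[-0.4205; -0.7386]  nu=[-1.3699]  x^+=[-2.6510, 2.0161]  P^+=[1.1036 0.0733; 0.0733 0.7092]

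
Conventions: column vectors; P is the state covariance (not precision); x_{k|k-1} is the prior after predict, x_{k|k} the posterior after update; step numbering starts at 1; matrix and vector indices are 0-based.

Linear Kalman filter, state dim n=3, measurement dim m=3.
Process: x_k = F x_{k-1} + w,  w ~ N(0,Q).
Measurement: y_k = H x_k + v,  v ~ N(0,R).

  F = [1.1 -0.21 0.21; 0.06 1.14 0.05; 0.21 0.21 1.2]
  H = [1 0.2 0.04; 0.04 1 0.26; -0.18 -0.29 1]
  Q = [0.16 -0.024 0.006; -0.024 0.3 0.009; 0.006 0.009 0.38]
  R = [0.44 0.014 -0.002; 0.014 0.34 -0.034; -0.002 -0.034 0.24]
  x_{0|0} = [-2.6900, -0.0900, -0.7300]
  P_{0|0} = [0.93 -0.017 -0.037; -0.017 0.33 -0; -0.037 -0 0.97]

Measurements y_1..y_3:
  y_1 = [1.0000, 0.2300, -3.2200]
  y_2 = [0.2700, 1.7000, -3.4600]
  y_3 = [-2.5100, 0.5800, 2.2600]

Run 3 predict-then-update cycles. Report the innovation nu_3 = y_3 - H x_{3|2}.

innov = [-1.3833, -0.4023, 5.6078]

step 1: x^-=[-3.0934, -0.3005, -1.4598]  P^-=[1.3334 -0.0550 0.3971; -0.0550 0.7321 0.1506; 0.3971 0.1506 1.8122]  S=[1.8177 0.2948 0.2285; 0.2948 1.2789 0.3623; 0.2285 0.3623 1.9210]  K=[0.7498 -0.0990 0.0195; -0.0336 0.6503 -0.1457; 0.1333 0.2346 0.8233]  nu=[4.2119, 1.0338, -2.4042]  x^+=[-0.0845, 0.5805, -2.6352]  P^+=[0.3366 -0.0509 0.0524; -0.0509 0.2277 -0.0001; 0.0524 -0.0001 0.1987]
step 2: x^-=[-0.7683, 0.5249, -3.0581]  P^-=[0.6338 -0.1139 0.1858; -0.1139 0.5909 0.0710; 0.1858 0.0710 0.7129]  S=[1.0690 0.1053 0.1131; 0.1053 1.0118 0.0616; 0.1131 0.0616 0.9032]  K=[0.5834 -0.1035 0.0499; -0.0401 0.6096 -0.1250; 0.1194 0.2056 0.7005]  nu=[1.0556, 2.0009, -0.3880]  x^+=[-0.3789, 1.7507, -2.7925]  P^+=[0.2636 -0.0515 0.0469; -0.0515 0.2125 0.0017; 0.0469 0.0017 0.1698]
step 3: x^-=[-1.3709, 1.8335, -3.0629]  P^-=[0.5411 -0.1160 0.1543; -0.1160 0.5710 0.0667; 0.1543 0.0667 0.6655]  S=[0.9720 0.0863 0.0976; 0.0863 0.9855 0.0524; 0.0976 0.0524 0.8647]  K=[0.5435 -0.1053 0.0497; -0.0403 0.6024 -0.1222; 0.1125 0.2030 0.6901]  nu=[-1.3833, -0.4023, 5.6078]  x^+=[-1.8018, 0.9619, 0.5701]  P^+=[0.2460 -0.0511 0.0439; -0.0511 0.2099 0.0020; 0.0439 0.0020 0.1670]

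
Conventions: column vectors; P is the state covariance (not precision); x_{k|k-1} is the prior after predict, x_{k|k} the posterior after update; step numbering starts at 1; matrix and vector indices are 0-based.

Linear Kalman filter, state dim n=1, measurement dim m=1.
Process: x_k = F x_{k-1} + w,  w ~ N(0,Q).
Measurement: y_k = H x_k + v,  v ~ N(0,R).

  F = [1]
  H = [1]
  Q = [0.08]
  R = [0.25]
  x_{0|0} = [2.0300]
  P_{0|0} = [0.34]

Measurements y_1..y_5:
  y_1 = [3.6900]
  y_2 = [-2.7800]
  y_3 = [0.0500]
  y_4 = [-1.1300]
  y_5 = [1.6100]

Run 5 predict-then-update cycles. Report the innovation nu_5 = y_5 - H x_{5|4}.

innov = [2.0171]

step 1: x^-=[2.0300]  P^-=[0.4200]  S=[0.6700]  K=[0.6269]  nu=[1.6600]  x^+=[3.0706]  P^+=[0.1567]
step 2: x^-=[3.0706]  P^-=[0.2367]  S=[0.4867]  K=[0.4864]  nu=[-5.8506]  x^+=[0.2251]  P^+=[0.1216]
step 3: x^-=[0.2251]  P^-=[0.2016]  S=[0.4516]  K=[0.4464]  nu=[-0.1751]  x^+=[0.1470]  P^+=[0.1116]
step 4: x^-=[0.1470]  P^-=[0.1916]  S=[0.4416]  K=[0.4339]  nu=[-1.2770]  x^+=[-0.4071]  P^+=[0.1085]
step 5: x^-=[-0.4071]  P^-=[0.1885]  S=[0.4385]  K=[0.4298]  nu=[2.0171]  x^+=[0.4599]  P^+=[0.1075]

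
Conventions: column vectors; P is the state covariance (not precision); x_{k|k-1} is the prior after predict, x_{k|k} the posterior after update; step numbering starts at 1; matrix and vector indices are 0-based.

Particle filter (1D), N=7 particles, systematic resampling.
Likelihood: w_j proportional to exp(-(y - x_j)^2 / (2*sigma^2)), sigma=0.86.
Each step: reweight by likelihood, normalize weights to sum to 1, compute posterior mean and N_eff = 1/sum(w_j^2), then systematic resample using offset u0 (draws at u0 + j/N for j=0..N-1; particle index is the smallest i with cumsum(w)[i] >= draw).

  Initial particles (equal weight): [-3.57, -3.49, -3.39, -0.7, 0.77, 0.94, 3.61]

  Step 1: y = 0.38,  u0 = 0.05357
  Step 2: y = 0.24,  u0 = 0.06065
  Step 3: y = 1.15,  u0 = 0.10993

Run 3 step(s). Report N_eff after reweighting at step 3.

N_eff = 5.4029

step 1: w=[0.0000, 0.0000, 0.0000, 0.2098, 0.4164, 0.3734, 0.0004]  mean=0.5260  Neff=2.8027  idx=[3, 3, 4, 4, 4, 5, 5]
step 2: w=[0.1097, 0.1097, 0.1648, 0.1648, 0.1648, 0.1431, 0.1431]  mean=0.4962  Neff=6.8255  idx=[0, 1, 2, 3, 4, 5, 6]
step 3: w=[0.0203, 0.0203, 0.1866, 0.1866, 0.1866, 0.1997, 0.1997]  mean=0.7781  Neff=5.4029  idx=[2, 3, 3, 4, 5, 6, 6]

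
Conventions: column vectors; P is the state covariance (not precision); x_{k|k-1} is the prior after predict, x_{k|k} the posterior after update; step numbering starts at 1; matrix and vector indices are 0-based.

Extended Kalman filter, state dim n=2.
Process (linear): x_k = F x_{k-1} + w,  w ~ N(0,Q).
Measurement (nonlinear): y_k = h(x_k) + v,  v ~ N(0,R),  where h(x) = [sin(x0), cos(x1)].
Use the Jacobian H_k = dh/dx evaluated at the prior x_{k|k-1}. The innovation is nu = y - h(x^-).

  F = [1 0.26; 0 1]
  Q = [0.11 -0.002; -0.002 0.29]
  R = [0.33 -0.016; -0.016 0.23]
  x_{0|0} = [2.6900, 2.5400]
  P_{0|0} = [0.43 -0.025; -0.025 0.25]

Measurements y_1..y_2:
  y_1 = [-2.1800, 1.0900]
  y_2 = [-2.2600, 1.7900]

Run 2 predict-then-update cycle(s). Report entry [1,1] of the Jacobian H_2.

H_jac[1,1] = -0.9193

step 1: x^-=[3.3504, 2.5400]  P^-=[0.5439 0.0380; 0.0380 0.5400]  H_jac=[-0.9783 0.0000; 0.0000 -0.5660]  S=[0.8505 0.0050; 0.0050 0.4030]  K=[-0.6253 -0.0456; -0.0392 -0.7579]  nu=[-1.9727, 1.9144]  x^+=[4.4968, 1.1664]  P^+=[0.2102 0.0008; 0.0008 0.3069]
step 2: x^-=[4.8000, 1.1664]  P^-=[0.3414 0.0786; 0.0786 0.5969]  H_jac=[0.0875 0.0000; 0.0000 -0.9193]  S=[0.3326 -0.0223; -0.0223 0.7345]  K=[0.0834 -0.0959; -0.0295 -0.7480]  nu=[-1.2638, 1.3965]  x^+=[4.5607, 0.1591]  P^+=[0.3320 0.0254; 0.0254 0.1866]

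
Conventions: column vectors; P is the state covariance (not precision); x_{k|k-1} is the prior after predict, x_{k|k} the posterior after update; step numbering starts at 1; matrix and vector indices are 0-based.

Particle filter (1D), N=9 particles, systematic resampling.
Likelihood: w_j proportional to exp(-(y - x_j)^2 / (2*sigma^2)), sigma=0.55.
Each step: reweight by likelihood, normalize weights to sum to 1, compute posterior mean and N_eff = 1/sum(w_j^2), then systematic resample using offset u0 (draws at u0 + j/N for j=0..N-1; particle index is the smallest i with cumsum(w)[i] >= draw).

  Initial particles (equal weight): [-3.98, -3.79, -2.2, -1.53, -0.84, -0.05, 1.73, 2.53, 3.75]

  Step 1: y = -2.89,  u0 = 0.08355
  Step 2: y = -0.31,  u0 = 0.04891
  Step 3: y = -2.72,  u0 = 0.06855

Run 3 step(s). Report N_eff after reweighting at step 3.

N_eff = 4.1127

step 1: w=[0.1549, 0.2894, 0.5026, 0.0519, 0.0011, 0.0000, 0.0000, 0.0000, 0.0000]  mean=-2.8998  Neff=2.7539  idx=[0, 1, 1, 1, 2, 2, 2, 2, 3]
step 2: w=[0.0000, 0.0000, 0.0000, 0.0000, 0.0283, 0.0283, 0.0283, 0.0283, 0.8867]  mean=-1.6059  Neff=1.2666  idx=[5, 8, 8, 8, 8, 8, 8, 8, 8]
step 3: w=[0.4537, 0.0683, 0.0683, 0.0683, 0.0683, 0.0683, 0.0683, 0.0683, 0.0683]  mean=-1.8340  Neff=4.1127  idx=[0, 0, 0, 0, 1, 3, 5, 6, 8]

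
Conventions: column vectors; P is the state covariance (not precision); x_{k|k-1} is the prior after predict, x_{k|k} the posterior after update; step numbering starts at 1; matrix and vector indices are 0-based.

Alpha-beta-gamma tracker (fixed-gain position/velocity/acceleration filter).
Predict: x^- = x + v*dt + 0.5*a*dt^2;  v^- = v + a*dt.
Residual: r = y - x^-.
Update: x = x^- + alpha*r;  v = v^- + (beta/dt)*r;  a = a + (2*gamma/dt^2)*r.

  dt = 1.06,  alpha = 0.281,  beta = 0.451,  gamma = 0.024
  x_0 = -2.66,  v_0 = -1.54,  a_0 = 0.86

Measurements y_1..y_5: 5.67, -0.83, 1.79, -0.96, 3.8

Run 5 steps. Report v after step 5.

step 1: x_pred=-3.8093  r=9.4793  x^+=-1.1456  v^+=3.4048  a^+=1.2650
step 2: x_pred=3.1741  r=-4.0041  x^+=2.0490  v^+=3.0420  a^+=1.0939
step 3: x_pred=5.8880  r=-4.0980  x^+=4.7365  v^+=2.4579  a^+=0.9188
step 4: x_pred=7.8581  r=-8.8181  x^+=5.3802  v^+=-0.3199  a^+=0.5421
step 5: x_pred=5.3456  r=-1.5456  x^+=4.9113  v^+=-0.4029  a^+=0.4761

v_post = -0.4029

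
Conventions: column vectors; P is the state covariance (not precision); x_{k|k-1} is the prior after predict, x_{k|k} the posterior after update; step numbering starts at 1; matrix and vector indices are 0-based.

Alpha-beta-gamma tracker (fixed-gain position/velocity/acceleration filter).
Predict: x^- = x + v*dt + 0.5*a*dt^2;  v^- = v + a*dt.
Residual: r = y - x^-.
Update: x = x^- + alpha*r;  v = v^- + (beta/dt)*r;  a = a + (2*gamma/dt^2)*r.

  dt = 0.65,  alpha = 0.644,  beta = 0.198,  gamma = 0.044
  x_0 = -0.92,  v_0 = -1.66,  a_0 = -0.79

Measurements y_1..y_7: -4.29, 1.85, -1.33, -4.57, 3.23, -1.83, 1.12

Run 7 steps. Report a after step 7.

step 1: x_pred=-2.1659  r=-2.1241  x^+=-3.5338  v^+=-2.8205  a^+=-1.2324
step 2: x_pred=-5.6275  r=7.4775  x^+=-0.8120  v^+=-1.3438  a^+=0.3250
step 3: x_pred=-1.6168  r=0.2868  x^+=-1.4321  v^+=-1.0452  a^+=0.3848
step 4: x_pred=-2.0302  r=-2.5398  x^+=-3.6658  v^+=-1.5688  a^+=-0.1442
step 5: x_pred=-4.7160  r=7.9460  x^+=0.4012  v^+=0.7580  a^+=1.5108
step 6: x_pred=1.2131  r=-3.0431  x^+=-0.7467  v^+=0.8130  a^+=0.8770
step 7: x_pred=-0.0329  r=1.1529  x^+=0.7096  v^+=1.7343  a^+=1.1171

a_post = 1.1171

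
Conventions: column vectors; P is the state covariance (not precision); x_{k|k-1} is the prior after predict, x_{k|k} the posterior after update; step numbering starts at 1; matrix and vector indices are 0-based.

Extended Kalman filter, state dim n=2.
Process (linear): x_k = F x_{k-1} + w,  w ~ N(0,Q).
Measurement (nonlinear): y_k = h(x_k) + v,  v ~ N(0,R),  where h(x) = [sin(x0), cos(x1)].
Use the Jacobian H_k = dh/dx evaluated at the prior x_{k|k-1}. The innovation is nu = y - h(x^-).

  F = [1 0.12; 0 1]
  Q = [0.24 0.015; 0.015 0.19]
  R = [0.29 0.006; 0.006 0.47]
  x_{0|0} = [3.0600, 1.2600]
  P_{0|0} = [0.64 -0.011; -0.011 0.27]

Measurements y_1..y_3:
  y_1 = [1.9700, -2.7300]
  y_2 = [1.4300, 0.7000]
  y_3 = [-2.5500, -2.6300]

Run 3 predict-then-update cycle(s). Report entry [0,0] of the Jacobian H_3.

step 1: x^-=[3.2112, 1.2600]  P^-=[0.8812 0.0364; 0.0364 0.4600]  H_jac=[-0.9976 0.0000; 0.0000 -0.9521]  S=[1.1670 0.0406; 0.0406 0.8870]  K=[-0.7532 -0.0046; -0.0140 -0.4931]  nu=[2.0396, -3.0358]  x^+=[1.6891, 2.7286]  P^+=[0.2190 0.0070; 0.0070 0.2435]
step 2: x^-=[2.0165, 2.7286]  P^-=[0.4642 0.0513; 0.0513 0.4335]  H_jac=[-0.4311 0.0000; 0.0000 -0.4014]  S=[0.3763 0.0149; 0.0149 0.5398]  K=[-0.5309 -0.0235; -0.0460 -0.3211]  nu=[0.5277, 1.6159]  x^+=[1.6984, 2.1854]  P^+=[0.3574 0.0354; 0.0354 0.3766]
step 3: x^-=[1.9607, 2.1854]  P^-=[0.6114 0.0956; 0.0956 0.5666]  H_jac=[-0.3801 0.0000; 0.0000 -0.8170]  S=[0.3783 0.0357; 0.0357 0.8482]  K=[-0.6079 -0.0665; -0.0448 -0.5439]  nu=[-3.4750, -2.0533]  x^+=[4.2098, 3.4578]  P^+=[0.4649 0.0427; 0.0427 0.3132]

H_jac[0,0] = -0.3801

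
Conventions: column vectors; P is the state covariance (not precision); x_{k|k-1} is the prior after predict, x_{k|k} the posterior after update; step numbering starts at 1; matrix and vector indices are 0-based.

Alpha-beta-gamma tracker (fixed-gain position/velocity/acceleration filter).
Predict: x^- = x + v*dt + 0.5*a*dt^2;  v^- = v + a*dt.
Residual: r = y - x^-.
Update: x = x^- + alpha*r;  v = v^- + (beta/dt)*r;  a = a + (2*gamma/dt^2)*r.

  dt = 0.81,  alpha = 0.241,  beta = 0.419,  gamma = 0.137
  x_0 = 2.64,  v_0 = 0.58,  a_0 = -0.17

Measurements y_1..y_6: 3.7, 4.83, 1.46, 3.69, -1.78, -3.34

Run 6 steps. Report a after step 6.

a_post = -3.0288

step 1: x_pred=3.0540  r=0.6460  x^+=3.2097  v^+=0.7764  a^+=0.0998
step 2: x_pred=3.8714  r=0.9586  x^+=4.1024  v^+=1.3531  a^+=0.5001
step 3: x_pred=5.3625  r=-3.9025  x^+=4.4220  v^+=-0.2605  a^+=-1.1296
step 4: x_pred=3.8404  r=-0.1504  x^+=3.8042  v^+=-1.2533  a^+=-1.1925
step 5: x_pred=2.3978  r=-4.1778  x^+=1.3910  v^+=-4.3803  a^+=-2.9372
step 6: x_pred=-3.1207  r=-0.2193  x^+=-3.1735  v^+=-6.8729  a^+=-3.0288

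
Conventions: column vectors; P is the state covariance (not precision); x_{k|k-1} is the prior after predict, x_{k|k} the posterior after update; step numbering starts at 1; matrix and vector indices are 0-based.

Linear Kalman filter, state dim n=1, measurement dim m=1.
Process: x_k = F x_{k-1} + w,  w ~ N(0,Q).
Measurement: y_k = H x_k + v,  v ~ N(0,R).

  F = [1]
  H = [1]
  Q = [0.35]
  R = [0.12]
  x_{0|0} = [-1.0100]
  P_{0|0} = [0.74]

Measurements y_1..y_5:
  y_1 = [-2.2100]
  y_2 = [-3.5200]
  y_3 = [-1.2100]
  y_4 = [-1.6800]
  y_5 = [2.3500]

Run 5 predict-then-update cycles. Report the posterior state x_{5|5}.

step 1: x^-=[-1.0100]  P^-=[1.0900]  S=[1.2100]  K=[0.9008]  nu=[-1.2000]  x^+=[-2.0910]  P^+=[0.1081]
step 2: x^-=[-2.0910]  P^-=[0.4581]  S=[0.5781]  K=[0.7924]  nu=[-1.4290]  x^+=[-3.2234]  P^+=[0.0951]
step 3: x^-=[-3.2234]  P^-=[0.4451]  S=[0.5651]  K=[0.7876]  nu=[2.0134]  x^+=[-1.6375]  P^+=[0.0945]
step 4: x^-=[-1.6375]  P^-=[0.4445]  S=[0.5645]  K=[0.7874]  nu=[-0.0425]  x^+=[-1.6710]  P^+=[0.0945]
step 5: x^-=[-1.6710]  P^-=[0.4445]  S=[0.5645]  K=[0.7874]  nu=[4.0210]  x^+=[1.4952]  P^+=[0.0945]

x_post = [1.4952]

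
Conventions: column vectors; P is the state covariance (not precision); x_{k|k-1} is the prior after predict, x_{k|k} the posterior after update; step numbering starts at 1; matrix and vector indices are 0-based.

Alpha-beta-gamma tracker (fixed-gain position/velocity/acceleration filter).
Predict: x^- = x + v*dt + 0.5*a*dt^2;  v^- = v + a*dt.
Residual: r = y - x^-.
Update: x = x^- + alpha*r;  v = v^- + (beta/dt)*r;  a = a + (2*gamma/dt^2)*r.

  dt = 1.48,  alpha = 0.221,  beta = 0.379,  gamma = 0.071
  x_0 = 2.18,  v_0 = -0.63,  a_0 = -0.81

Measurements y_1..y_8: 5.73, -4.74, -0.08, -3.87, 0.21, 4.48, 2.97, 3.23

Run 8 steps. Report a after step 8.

step 1: x_pred=0.3605  r=5.3695  x^+=1.5472  v^+=-0.4538  a^+=-0.4619
step 2: x_pred=0.3697  r=-5.1097  x^+=-0.7595  v^+=-2.4459  a^+=-0.7932
step 3: x_pred=-5.2481  r=5.1681  x^+=-4.1060  v^+=-2.2963  a^+=-0.4581
step 4: x_pred=-8.0062  r=4.1362  x^+=-7.0921  v^+=-1.9151  a^+=-0.1900
step 5: x_pred=-10.1345  r=10.3445  x^+=-7.8484  v^+=0.4528  a^+=0.4806
step 6: x_pred=-6.6519  r=11.1319  x^+=-4.1917  v^+=4.0148  a^+=1.2023
step 7: x_pred=3.0669  r=-0.0969  x^+=3.0455  v^+=5.7694  a^+=1.1960
step 8: x_pred=12.8941  r=-9.6641  x^+=10.7583  v^+=5.0647  a^+=0.5695

a_post = 0.5695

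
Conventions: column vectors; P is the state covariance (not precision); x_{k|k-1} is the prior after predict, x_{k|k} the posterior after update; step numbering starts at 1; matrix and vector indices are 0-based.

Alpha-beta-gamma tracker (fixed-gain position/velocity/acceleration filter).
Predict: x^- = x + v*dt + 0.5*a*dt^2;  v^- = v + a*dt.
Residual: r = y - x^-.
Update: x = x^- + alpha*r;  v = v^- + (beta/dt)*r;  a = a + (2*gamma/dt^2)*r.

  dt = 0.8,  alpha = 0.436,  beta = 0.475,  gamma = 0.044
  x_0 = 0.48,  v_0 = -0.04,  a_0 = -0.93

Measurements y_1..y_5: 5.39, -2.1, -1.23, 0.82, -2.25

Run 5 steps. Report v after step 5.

v_post = -1.5618

step 1: x_pred=0.1504  r=5.2396  x^+=2.4349  v^+=2.3270  a^+=-0.2096
step 2: x_pred=4.2294  r=-6.3294  x^+=1.4698  v^+=-1.5987  a^+=-1.0798
step 3: x_pred=-0.1547  r=-1.0753  x^+=-0.6236  v^+=-3.1010  a^+=-1.2277
step 4: x_pred=-3.4972  r=4.3172  x^+=-1.6149  v^+=-1.5198  a^+=-0.6341
step 5: x_pred=-3.0337  r=0.7837  x^+=-2.6920  v^+=-1.5618  a^+=-0.5263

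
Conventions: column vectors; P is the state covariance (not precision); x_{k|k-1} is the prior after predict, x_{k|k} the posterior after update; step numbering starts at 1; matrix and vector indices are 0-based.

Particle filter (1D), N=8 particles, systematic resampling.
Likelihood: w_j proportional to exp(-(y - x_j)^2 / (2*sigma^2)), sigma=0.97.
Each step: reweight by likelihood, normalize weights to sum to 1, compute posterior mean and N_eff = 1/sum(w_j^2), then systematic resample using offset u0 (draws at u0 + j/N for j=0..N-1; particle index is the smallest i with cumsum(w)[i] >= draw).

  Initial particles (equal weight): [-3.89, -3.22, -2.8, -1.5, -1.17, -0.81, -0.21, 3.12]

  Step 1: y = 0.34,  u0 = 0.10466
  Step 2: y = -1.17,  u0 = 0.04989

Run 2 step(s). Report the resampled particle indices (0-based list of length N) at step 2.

step 1: w=[0.0000, 0.0006, 0.0029, 0.0903, 0.1624, 0.2702, 0.4646, 0.0090]  mean=-0.6242  Neff=3.0917  idx=[4, 4, 5, 5, 6, 6, 6, 6]
step 2: w=[0.1583, 0.1583, 0.1477, 0.1477, 0.0970, 0.0970, 0.0970, 0.0970]  mean=-0.6912  Neff=7.6111  idx=[0, 1, 1, 2, 3, 4, 5, 7]

resampled_idx = [0, 1, 1, 2, 3, 4, 5, 7]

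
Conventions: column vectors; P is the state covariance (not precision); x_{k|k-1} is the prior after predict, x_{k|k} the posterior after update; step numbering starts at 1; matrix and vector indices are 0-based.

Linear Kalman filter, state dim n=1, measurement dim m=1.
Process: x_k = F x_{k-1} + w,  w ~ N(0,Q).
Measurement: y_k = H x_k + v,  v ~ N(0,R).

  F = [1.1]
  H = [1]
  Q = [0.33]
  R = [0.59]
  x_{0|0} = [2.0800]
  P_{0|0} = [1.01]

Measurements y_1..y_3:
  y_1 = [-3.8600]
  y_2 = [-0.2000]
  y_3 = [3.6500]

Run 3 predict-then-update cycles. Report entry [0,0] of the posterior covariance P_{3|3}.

step 1: x^-=[2.2880]  P^-=[1.5521]  S=[2.1421]  K=[0.7246]  nu=[-6.1480]  x^+=[-2.1667]  P^+=[0.4275]
step 2: x^-=[-2.3833]  P^-=[0.8473]  S=[1.4373]  K=[0.5895]  nu=[2.1833]  x^+=[-1.0963]  P^+=[0.3478]
step 3: x^-=[-1.2059]  P^-=[0.7508]  S=[1.3408]  K=[0.5600]  nu=[4.8559]  x^+=[1.5133]  P^+=[0.3304]

P_post[0,0] = 0.3304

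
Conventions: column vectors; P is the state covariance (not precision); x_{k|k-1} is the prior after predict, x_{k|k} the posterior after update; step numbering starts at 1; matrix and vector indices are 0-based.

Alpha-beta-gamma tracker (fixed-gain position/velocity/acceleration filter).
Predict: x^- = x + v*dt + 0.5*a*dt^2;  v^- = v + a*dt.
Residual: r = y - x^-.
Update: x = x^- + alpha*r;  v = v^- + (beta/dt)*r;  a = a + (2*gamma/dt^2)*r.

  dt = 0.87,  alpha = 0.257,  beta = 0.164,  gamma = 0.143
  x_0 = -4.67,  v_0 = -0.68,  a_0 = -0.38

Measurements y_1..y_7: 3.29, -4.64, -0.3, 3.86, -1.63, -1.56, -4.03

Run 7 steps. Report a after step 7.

step 1: x_pred=-5.4054  r=8.6954  x^+=-3.1707  v^+=0.6285  a^+=2.9056
step 2: x_pred=-1.5242  r=-3.1158  x^+=-2.3250  v^+=2.5691  a^+=1.7283
step 3: x_pred=0.5642  r=-0.8642  x^+=0.3421  v^+=3.9098  a^+=1.4018
step 4: x_pred=4.2741  r=-0.4141  x^+=4.1677  v^+=5.0513  a^+=1.2453
step 5: x_pred=9.0336  r=-10.6636  x^+=6.2930  v^+=4.1245  a^+=-2.7840
step 6: x_pred=8.8278  r=-10.3878  x^+=6.1581  v^+=-0.2557  a^+=-6.7091
step 7: x_pred=3.3966  r=-7.4266  x^+=1.4879  v^+=-7.4926  a^+=-9.5153

a_post = -9.5153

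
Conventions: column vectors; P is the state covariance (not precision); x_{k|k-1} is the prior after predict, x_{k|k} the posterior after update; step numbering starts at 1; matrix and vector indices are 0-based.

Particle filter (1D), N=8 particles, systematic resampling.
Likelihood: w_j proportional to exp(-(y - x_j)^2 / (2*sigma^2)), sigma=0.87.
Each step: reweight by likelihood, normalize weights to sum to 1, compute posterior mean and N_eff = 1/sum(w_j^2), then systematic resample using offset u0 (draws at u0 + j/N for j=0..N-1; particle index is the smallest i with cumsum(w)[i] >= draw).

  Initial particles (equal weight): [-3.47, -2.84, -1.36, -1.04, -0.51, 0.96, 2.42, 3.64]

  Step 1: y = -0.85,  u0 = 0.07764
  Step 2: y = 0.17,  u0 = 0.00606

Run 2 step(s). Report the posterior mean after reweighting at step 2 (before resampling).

post_mean = -0.7659

step 1: w=[0.0036, 0.0248, 0.2860, 0.3316, 0.3146, 0.0390, 0.0003, 0.0000]  mean=-0.9393  Neff=3.4141  idx=[2, 2, 3, 3, 3, 4, 4, 4]
step 2: w=[0.0564, 0.0564, 0.1007, 0.1007, 0.1007, 0.1951, 0.1951, 0.1951]  mean=-0.7659  Neff=6.6259  idx=[0, 2, 3, 4, 5, 6, 6, 7]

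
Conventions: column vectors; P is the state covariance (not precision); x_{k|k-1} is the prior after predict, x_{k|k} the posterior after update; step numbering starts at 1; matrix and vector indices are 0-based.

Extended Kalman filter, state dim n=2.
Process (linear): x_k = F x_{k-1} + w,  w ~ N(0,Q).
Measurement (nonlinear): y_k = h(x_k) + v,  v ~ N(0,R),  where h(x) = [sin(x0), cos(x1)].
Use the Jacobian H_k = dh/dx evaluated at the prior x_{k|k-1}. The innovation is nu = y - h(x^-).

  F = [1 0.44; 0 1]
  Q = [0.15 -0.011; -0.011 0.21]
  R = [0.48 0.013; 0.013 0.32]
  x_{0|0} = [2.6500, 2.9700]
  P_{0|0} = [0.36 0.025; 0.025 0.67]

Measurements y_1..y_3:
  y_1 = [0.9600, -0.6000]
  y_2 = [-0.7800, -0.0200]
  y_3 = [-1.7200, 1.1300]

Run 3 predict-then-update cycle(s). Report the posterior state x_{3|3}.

x_post = [4.2604, 0.9126]

step 1: x^-=[3.9568, 2.9700]  P^-=[0.6617 0.3088; 0.3088 0.8800]  H_jac=[-0.6857 0.0000; 0.0000 -0.1708]  S=[0.7911 0.0492; 0.0492 0.3457]  K=[-0.5691 -0.0716; -0.2428 -0.4002]  nu=[1.6879, 0.3853]  x^+=[2.9687, 2.4060]  P^+=[0.3997 0.1775; 0.1775 0.7685]
step 2: x^-=[4.0273, 2.4060]  P^-=[0.8547 0.5047; 0.5047 0.9785]  H_jac=[-0.6327 0.0000; 0.0000 -0.6710]  S=[0.8222 0.2273; 0.2273 0.7606]  K=[-0.5828 -0.2711; -0.1632 -0.8145]  nu=[-0.0056, 0.7214]  x^+=[3.8350, 1.8193]  P^+=[0.4477 0.1406; 0.1406 0.3916]
step 3: x^-=[4.6355, 1.8193]  P^-=[0.7972 0.3019; 0.3019 0.6016]  H_jac=[-0.0768 0.0000; 0.0000 -0.9693]  S=[0.4847 0.0355; 0.0355 0.8852]  K=[-0.1024 -0.3264; 0.0004 -0.6587]  nu=[-0.7230, 1.3760]  x^+=[4.2604, 0.9126]  P^+=[0.6954 0.1091; 0.1091 0.2175]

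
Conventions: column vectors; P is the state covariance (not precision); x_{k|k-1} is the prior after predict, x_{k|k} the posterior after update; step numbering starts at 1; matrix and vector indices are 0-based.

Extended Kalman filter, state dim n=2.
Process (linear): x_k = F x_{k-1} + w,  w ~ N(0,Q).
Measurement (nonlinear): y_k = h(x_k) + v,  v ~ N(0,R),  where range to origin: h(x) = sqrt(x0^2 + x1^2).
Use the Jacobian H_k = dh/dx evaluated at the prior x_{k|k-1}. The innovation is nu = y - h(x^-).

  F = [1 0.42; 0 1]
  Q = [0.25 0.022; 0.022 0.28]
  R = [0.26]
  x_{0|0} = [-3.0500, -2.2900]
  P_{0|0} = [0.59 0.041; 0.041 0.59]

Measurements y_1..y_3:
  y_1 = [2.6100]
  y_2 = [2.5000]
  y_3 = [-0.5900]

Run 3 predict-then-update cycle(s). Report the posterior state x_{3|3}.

step 1: x^-=[-4.0118, -2.2900]  P^-=[0.9785 0.3108; 0.3108 0.8700]  H_jac=[-0.8685 -0.4957]  S=[1.4795]  K=[-0.6785; -0.4740]  nu=[-2.0094]  x^+=[-2.6483, -1.3376]  P^+=[0.2973 -0.1650; -0.1650 0.5377]
step 2: x^-=[-3.2101, -1.3376]  P^-=[0.5036 0.0828; 0.0828 0.8177]  H_jac=[-0.9231 -0.3846]  S=[0.8688]  K=[-0.5717; -0.4500]  nu=[-0.9777]  x^+=[-2.6512, -0.8977]  P^+=[0.2196 -0.1407; -0.1407 0.6418]
step 3: x^-=[-3.0283, -0.8977]  P^-=[0.4647 0.1509; 0.1509 0.9218]  H_jac=[-0.9588 -0.2842]  S=[0.8438]  K=[-0.5788; -0.4819]  nu=[-3.7485]  x^+=[-0.8587, 0.9086]  P^+=[0.1820 -0.0845; -0.0845 0.7258]

x_post = [-0.8587, 0.9086]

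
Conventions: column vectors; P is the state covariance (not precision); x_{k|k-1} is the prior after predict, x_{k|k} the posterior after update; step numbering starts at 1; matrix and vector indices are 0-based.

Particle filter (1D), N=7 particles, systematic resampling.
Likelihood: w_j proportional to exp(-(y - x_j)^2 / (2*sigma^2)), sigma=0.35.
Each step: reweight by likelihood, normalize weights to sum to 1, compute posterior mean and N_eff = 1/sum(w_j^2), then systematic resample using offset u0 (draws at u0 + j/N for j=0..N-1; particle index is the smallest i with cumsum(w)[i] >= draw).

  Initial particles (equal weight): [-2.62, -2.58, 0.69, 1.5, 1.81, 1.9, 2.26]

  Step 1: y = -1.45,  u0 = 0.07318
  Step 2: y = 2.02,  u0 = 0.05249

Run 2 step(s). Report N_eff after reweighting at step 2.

step 1: w=[0.4072, 0.5928, 0.0000, 0.0000, 0.0000, 0.0000, 0.0000]  mean=-2.5963  Neff=1.9334  idx=[0, 0, 0, 1, 1, 1, 1]
step 2: w=[0.0474, 0.0474, 0.0474, 0.2144, 0.2144, 0.2144, 0.2144]  mean=-2.5857  Neff=5.2450  idx=[1, 3, 3, 4, 5, 5, 6]

N_eff = 5.2450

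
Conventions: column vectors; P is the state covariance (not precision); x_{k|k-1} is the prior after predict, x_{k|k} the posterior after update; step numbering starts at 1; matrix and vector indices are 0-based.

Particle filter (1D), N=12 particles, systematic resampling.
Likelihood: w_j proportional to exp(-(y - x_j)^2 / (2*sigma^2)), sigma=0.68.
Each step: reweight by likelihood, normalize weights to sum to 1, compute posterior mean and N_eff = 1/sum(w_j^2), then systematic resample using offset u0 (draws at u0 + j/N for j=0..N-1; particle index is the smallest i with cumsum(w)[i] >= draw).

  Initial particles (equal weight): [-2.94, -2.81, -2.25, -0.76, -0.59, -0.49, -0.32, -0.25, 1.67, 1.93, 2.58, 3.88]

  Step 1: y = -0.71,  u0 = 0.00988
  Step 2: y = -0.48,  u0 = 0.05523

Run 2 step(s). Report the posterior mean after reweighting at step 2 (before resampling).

post_mean = -0.4963

step 1: w=[0.0010, 0.0018, 0.0165, 0.2137, 0.2109, 0.2033, 0.1818, 0.1704, 0.0005, 0.0001, 0.0000, 0.0000]  mean=-0.5314  Neff=5.1587  idx=[2, 3, 3, 4, 4, 4, 5, 5, 6, 6, 7, 7]
step 2: w=[0.0032, 0.0861, 0.0861, 0.0925, 0.0925, 0.0925, 0.0937, 0.0937, 0.0912, 0.0912, 0.0885, 0.0885]  mean=-0.4963  Neff=11.0590  idx=[1, 2, 3, 4, 5, 6, 7, 7, 8, 9, 10, 11]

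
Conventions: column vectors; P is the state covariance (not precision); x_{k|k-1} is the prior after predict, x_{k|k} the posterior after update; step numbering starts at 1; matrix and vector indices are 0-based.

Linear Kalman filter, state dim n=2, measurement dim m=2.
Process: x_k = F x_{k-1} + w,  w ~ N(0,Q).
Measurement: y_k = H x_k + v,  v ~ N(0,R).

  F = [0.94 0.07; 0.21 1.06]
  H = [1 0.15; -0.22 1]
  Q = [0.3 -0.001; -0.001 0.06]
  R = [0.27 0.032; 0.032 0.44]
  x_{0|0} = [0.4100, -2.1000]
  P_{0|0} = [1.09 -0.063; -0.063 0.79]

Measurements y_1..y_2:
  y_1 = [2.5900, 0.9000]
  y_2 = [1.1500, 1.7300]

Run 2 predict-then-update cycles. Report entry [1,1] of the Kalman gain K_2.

K[1,1] = 0.4598

step 1: x^-=[0.2384, -2.1399]  P^-=[1.2587 0.2091; 0.2091 0.9677]  S=[1.6132 0.1024; 0.1024 1.3766]  K=[0.8066 -0.1093; 0.1779 0.6563]  nu=[2.6726, 3.0923]  x^+=[2.0562, 0.3651]  P^+=[0.2107 0.0241; 0.0241 0.2998]
step 2: x^-=[1.9584, 0.8188]  P^-=[0.4908 0.0872; 0.0872 0.4168]  S=[0.7963 0.0708; 0.0708 0.8422]  K=[0.6397 -0.0785; 0.1471 0.4598]  nu=[-0.9312, 1.3421]  x^+=[1.2573, 1.2989]  P^+=[0.1668 0.0226; 0.0226 0.2120]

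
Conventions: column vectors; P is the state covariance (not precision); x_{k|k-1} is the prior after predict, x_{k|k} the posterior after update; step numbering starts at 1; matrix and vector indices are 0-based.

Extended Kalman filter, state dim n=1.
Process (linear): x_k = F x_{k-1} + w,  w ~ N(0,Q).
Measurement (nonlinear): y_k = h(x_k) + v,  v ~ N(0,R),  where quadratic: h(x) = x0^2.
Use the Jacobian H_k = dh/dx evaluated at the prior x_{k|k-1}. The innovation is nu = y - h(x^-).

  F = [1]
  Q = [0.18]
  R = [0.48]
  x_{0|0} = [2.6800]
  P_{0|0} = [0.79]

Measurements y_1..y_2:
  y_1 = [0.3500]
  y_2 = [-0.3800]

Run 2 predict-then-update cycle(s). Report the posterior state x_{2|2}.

step 1: x^-=[2.6800]  P^-=[0.9700]  H_jac=[5.3600]  S=[28.3477]  K=[0.1834]  nu=[-6.8324]  x^+=[1.4269]  P^+=[0.0164]
step 2: x^-=[1.4269]  P^-=[0.1964]  H_jac=[2.8538]  S=[2.0797]  K=[0.2695]  nu=[-2.4160]  x^+=[0.7757]  P^+=[0.0453]

x_post = [0.7757]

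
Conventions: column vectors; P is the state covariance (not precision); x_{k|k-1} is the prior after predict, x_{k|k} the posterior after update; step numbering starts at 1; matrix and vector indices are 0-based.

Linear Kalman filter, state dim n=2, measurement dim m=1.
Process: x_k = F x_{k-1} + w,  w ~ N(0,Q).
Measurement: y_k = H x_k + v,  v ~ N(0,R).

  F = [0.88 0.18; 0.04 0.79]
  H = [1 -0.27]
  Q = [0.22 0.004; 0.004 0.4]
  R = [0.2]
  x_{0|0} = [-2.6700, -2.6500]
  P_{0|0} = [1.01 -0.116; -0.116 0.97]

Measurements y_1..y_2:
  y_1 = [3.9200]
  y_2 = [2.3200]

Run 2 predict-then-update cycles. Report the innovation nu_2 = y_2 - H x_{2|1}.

innov = [0.4110]

step 1: x^-=[-2.8266, -2.2003]  P^-=[0.9968 0.0960; 0.0960 0.9997]  S=[1.2179]  K=[0.7972; -0.1428]  nu=[6.1525]  x^+=[2.0783, -3.0788]  P^+=[0.2228 0.2346; 0.2346 0.9748]
step 2: x^-=[1.2747, -2.3491]  P^-=[0.4985 0.3153; 0.3153 1.0236]  S=[0.6028]  K=[0.6857; 0.0646]  nu=[0.4110]  x^+=[1.5565, -2.3226]  P^+=[0.2151 0.2886; 0.2886 1.0211]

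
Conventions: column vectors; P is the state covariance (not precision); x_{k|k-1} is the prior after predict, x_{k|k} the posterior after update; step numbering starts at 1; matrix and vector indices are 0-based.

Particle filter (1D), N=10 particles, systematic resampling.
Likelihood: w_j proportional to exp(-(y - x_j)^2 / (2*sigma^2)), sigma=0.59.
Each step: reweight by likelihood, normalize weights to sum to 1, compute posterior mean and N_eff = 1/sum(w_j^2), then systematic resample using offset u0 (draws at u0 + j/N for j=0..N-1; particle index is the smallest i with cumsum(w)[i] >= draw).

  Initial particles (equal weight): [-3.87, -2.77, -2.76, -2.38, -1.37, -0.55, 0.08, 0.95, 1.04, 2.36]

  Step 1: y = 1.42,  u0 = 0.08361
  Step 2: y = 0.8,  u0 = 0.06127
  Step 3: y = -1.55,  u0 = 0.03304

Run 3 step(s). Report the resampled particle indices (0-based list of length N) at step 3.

step 1: w=[0.0000, 0.0000, 0.0000, 0.0000, 0.0000, 0.0020, 0.0399, 0.3829, 0.4274, 0.1478]  mean=1.1592  Neff=2.8350  idx=[7, 7, 7, 7, 8, 8, 8, 8, 9, 9]
step 2: w=[0.1271, 0.1271, 0.1271, 0.1271, 0.1209, 0.1209, 0.1209, 0.1209, 0.0040, 0.0040]  mean=1.0047  Neff=8.1217  idx=[0, 1, 2, 2, 3, 4, 5, 6, 6, 7]
step 3: w=[0.1318, 0.1318, 0.1318, 0.1318, 0.1318, 0.0682, 0.0682, 0.0682, 0.0682, 0.0682]  mean=0.9807  Neff=9.0836  idx=[0, 1, 1, 2, 3, 4, 4, 6, 7, 9]

resampled_idx = [0, 1, 1, 2, 3, 4, 4, 6, 7, 9]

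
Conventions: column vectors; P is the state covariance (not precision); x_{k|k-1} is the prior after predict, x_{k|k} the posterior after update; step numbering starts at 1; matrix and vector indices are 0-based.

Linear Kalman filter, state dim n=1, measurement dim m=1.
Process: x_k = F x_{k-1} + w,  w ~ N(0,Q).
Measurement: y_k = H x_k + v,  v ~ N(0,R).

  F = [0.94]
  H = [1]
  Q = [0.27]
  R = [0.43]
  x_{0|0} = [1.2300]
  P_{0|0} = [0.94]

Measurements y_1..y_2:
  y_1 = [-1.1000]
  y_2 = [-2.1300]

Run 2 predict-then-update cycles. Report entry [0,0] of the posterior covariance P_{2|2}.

P_post[0,0] = 0.2400

step 1: x^-=[1.1562]  P^-=[1.1006]  S=[1.5306]  K=[0.7191]  nu=[-2.2562]  x^+=[-0.4661]  P^+=[0.3092]
step 2: x^-=[-0.4382]  P^-=[0.5432]  S=[0.9732]  K=[0.5582]  nu=[-1.6918]  x^+=[-1.3825]  P^+=[0.2400]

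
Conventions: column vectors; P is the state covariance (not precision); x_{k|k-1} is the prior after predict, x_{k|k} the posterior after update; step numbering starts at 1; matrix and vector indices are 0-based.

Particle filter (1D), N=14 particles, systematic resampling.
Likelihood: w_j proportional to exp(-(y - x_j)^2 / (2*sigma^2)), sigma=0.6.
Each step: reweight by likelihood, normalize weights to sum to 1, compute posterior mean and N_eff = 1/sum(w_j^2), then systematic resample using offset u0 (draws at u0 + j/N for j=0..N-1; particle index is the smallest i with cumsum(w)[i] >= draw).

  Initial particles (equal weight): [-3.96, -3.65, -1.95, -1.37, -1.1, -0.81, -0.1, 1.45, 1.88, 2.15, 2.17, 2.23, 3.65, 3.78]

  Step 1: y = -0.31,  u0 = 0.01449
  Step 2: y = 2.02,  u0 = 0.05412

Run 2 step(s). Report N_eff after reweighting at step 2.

step 1: w=[0.0000, 0.0000, 0.0103, 0.0907, 0.1814, 0.3050, 0.4060, 0.0058, 0.0006, 0.0001, 0.0001, 0.0001, 0.0000, 0.0000]  mean=-0.6215  Neff=3.3430  idx=[3, 3, 4, 4, 5, 5, 5, 5, 5, 6, 6, 6, 6, 6]
step 2: w=[0.0000, 0.0000, 0.0001, 0.0001, 0.0015, 0.0015, 0.0015, 0.0015, 0.0015, 0.1984, 0.1984, 0.1984, 0.1984, 0.1984]  mean=-0.1056  Neff=5.0789  idx=[9, 9, 9, 10, 10, 11, 11, 11, 12, 12, 12, 13, 13, 13]

N_eff = 5.0789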